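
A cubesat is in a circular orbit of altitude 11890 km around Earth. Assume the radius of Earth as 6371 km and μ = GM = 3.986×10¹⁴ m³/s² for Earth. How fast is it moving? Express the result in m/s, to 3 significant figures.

v ≈ 4670 m/s

r = 6371 + 11890 = 18261 km = 1.8261×10⁷ m.
For a circular orbit v = √(μ/r) = √(3.986×10¹⁴ / 1.826×10⁷) = √(2.183×10⁷) = 4672 m/s.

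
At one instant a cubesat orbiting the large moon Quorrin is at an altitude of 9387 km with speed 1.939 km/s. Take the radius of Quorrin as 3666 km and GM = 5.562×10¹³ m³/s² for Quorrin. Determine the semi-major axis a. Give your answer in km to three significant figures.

r = 3666 + 9387 = 13053 km = 1.305×10⁷ m.
Specific orbital energy ε = v²/2 − μ/r = (1939)²/2 − 5.562×10¹³/1.305×10⁷ = -2.381×10⁶ J/kg.
Since ε = −μ/(2a), a = −μ/(2ε) = 1.168×10⁷ m = 11679 km.

a ≈ 11700 km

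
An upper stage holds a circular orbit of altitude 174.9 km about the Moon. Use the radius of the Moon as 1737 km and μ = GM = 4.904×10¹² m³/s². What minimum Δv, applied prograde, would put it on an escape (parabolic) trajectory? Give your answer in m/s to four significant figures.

r = 1737 + 174.9 = 1911.9 km = 1.9119×10⁶ m.
Circular speed v_c = √(μ/r) = 1602 m/s.
Escape speed v_esc = √(2μ/r) = √2 × v_c = 2265 m/s.
Δv = v_esc − v_c = 663.4 m/s.

Δv ≈ 663.4 m/s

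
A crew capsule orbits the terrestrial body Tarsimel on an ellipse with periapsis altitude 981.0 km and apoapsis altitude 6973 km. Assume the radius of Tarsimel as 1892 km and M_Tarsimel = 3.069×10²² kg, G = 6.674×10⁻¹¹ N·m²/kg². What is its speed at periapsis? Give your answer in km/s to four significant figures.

v ≈ 1.038 km/s

μ = GM = 6.674×10⁻¹¹ × 3.069×10²² = 2.048×10¹² m³/s².
r_p = 1892 + 981.0 = 2873.0 km = 2.8730×10⁶ m.
r_a = 1892 + 6973 = 8865.0 km = 8.8650×10⁶ m.
Semi-major axis a = (r_p + r_a)/2 = 5869.0 km = 5.869×10⁶ m.
Vis-viva: v² = μ(2/r − 1/a) = 2.048×10¹² × (6.961×10⁻⁷ − 1.704×10⁻⁷) = 1.077×10⁶ m²/s².
v = 1038 m/s = 1.038 km/s.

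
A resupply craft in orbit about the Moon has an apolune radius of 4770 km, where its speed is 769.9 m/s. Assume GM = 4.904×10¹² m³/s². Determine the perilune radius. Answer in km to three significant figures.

r_a = 4.770×10⁶ m.
Specific energy ε = v²/2 − μ/r = -7.317×10⁵ J/kg, so a = −μ/(2ε) = 3.351×10⁶ m.
The apsides satisfy r_p + r_a = 2a, so the perilune radius is 2a − r_a = 1.932×10⁶ m = 1932.0 km.

perilune radius ≈ 1930 km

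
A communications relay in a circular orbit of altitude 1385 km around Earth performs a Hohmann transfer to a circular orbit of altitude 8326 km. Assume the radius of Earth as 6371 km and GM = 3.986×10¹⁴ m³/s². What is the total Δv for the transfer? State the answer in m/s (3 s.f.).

r₁ = 6371 + 1385 = 7756.0 km = 7.7560×10⁶ m.
r₂ = 6371 + 8326 = 14697 km = 1.4697×10⁷ m.
Transfer ellipse a_t = (r₁ + r₂)/2 = 1.123×10⁷ m.
At r₁: circular v_c1 = √(μ/r₁) = 7169 m/s; transfer-perigee v_p = √[μ(2/r₁ − 1/a_t)] = 8202 m/s.
Δv₁ = v_p − v_c1 = 1034 m/s.
At r₂: circular v_c2 = √(μ/r₂) = 5208 m/s; transfer-apogee v_a = √[μ(2/r₂ − 1/a_t)] = 4329 m/s.
Δv₂ = v_c2 − v_a = 879.2 m/s.
Total Δv = Δv₁ + Δv₂ = 1913 m/s.

Δv_total ≈ 1910 m/s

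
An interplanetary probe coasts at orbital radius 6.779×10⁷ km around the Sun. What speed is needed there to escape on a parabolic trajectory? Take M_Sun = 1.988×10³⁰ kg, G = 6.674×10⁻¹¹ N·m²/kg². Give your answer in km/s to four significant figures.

μ = GM = 6.674×10⁻¹¹ × 1.988×10³⁰ = 1.327×10²⁰ m³/s².
r = 6.779×10⁷ km = 6.779×10¹⁰ m.
Escape speed v_esc = √(2μ/r) = √(2 × 1.327×10²⁰ / 6.779×10¹⁰) = √(3.914×10⁹) = 62570 m/s.
= 62.57 km/s.

v_esc ≈ 62.57 km/s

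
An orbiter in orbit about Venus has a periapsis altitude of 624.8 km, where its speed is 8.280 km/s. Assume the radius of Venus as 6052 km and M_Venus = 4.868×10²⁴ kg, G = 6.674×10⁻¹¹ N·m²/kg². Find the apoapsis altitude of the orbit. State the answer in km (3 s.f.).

μ = GM = 6.674×10⁻¹¹ × 4.868×10²⁴ = 3.249×10¹⁴ m³/s².
r_p = 6052 + 624.8 = 6676.8 km = 6.677×10⁶ m.
Specific energy ε = v²/2 − μ/r = -1.438×10⁷ J/kg, so a = −μ/(2ε) = 1.130×10⁷ m.
The apsides satisfy r_p + r_a = 2a, so the apoapsis radius is 2a − r_p = 1.592×10⁷ m = 15916 km.
Apoapsis altitude = 15916 − 6052 = 9863.8 km.

apoapsis altitude ≈ 9860 km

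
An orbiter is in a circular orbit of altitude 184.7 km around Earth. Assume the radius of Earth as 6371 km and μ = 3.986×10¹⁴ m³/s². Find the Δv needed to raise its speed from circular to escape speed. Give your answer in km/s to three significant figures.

Δv ≈ 3.23 km/s

r = 6371 + 184.7 = 6555.7 km = 6.5557×10⁶ m.
Circular speed v_c = √(μ/r) = 7798 m/s.
Escape speed v_esc = √(2μ/r) = √2 × v_c = 11030 m/s.
Δv = v_esc − v_c = 3230 m/s = 3.230 km/s.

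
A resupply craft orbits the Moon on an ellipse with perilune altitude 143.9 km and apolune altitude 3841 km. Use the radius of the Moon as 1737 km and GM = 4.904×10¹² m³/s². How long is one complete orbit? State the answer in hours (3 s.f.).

T ≈ 5.68 hours

r_p = 1737 + 143.9 = 1880.9 km = 1.8809×10⁶ m.
r_a = 1737 + 3841 = 5578.0 km = 5.5780×10⁶ m.
Semi-major axis a = (r_p + r_a)/2 = (1880.9 + 5578.0)/2 = 3729.4 km = 3.729×10⁶ m.
By Kepler's third law T = 2π√(a³/μ) = 2π × 3.252×10³ = 2.043×10⁴ s.
= 5.676 hours.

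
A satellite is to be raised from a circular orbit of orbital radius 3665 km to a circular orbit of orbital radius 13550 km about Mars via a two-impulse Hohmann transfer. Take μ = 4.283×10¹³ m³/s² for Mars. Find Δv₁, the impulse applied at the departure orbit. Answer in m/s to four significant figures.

r₁ = 3665 km = 3.665×10⁶ m.
r₂ = 13550 km = 1.355×10⁷ m.
Transfer ellipse a_t = (r₁ + r₂)/2 = 8.608×10⁶ m.
At r₁: circular v_c1 = √(μ/r₁) = 3419 m/s; transfer-periapsis v_p = √[μ(2/r₁ − 1/a_t)] = 4289 m/s.
Δv₁ = v_p − v_c1 = 870.6 m/s.

Δv ≈ 870.6 m/s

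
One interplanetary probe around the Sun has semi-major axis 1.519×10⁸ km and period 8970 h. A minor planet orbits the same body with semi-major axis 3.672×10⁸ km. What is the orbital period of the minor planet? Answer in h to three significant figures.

T₂ ≈ 33700 h

Kepler's third law: T² ∝ a³, so T₂ = T₁ (a₂/a₁)^(3/2).
a₂/a₁ = 2.417, (a₂/a₁)^(3/2) = 3.759.
T₂ = 8970 × 3.759 = 33710 h.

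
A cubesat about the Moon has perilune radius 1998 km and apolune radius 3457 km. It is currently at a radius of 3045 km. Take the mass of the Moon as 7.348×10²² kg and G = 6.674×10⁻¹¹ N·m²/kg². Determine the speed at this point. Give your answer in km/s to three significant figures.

v ≈ 1.19 km/s

μ = GM = 6.674×10⁻¹¹ × 7.348×10²² = 4.904×10¹² m³/s².
Semi-major axis a = (r_p + r_a)/2 = 2727.5 km = 2.728×10⁶ m.
Vis-viva: v² = μ(2/r − 1/a) = 4.904×10¹² × (6.568×10⁻⁷ − 3.666×10⁻⁷) = 1.423×10⁶ m²/s².
v = 1193 m/s = 1.193 km/s.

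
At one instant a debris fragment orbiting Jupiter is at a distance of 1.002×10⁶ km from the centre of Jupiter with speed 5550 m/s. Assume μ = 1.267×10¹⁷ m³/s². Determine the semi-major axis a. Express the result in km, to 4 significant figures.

a ≈ 5.705×10⁵ km

r = 1.002×10⁹ m.
Vis-viva rearranged: 1/a = 2/r − v²/μ = 1.996×10⁻⁹ − 2.431×10⁻¹⁰ = 1.753×10⁻⁹ m⁻¹.
a = 5.705×10⁸ m = 5.7049×10⁵ km.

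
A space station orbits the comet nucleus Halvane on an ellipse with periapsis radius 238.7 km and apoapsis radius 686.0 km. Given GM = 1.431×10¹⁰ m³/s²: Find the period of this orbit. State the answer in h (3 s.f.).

Semi-major axis a = (r_p + r_a)/2 = (238.70 + 686.00)/2 = 462.35 km = 4.624×10⁵ m.
By Kepler's third law T = 2π√(a³/μ) = 2π × 2.628×10³ = 1.651×10⁴ s.
= 4.587 h.

T ≈ 4.59 h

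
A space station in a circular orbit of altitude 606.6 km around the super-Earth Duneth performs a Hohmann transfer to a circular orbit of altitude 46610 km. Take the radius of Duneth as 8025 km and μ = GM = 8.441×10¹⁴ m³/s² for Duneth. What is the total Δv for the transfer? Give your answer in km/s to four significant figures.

r₁ = 8025 + 606.6 = 8631.6 km = 8.6316×10⁶ m.
r₂ = 8025 + 46610 = 54635 km = 5.4635×10⁷ m.
Transfer ellipse a_t = (r₁ + r₂)/2 = 3.163×10⁷ m.
At r₁: circular v_c1 = √(μ/r₁) = 9889 m/s; transfer-periapsis v_p = √[μ(2/r₁ − 1/a_t)] = 13000 m/s.
Δv₁ = v_p − v_c1 = 3107 m/s.
At r₂: circular v_c2 = √(μ/r₂) = 3931 m/s; transfer-apoapsis v_a = √[μ(2/r₂ − 1/a_t)] = 2053 m/s.
Δv₂ = v_c2 − v_a = 1877 m/s.
Total Δv = Δv₁ + Δv₂ = 4985 m/s = 4.985 km/s.

Δv_total ≈ 4.985 km/s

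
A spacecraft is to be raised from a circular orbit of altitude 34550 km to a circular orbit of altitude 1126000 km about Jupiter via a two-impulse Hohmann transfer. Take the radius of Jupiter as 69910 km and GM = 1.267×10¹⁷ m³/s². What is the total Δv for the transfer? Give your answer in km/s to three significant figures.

Δv_total ≈ 18.6 km/s

r₁ = 69910 + 34550 = 104460 km = 1.0446×10⁸ m.
r₂ = 69910 + 1126000 = 1195900 km = 1.1959×10⁹ m.
Transfer ellipse a_t = (r₁ + r₂)/2 = 6.502×10⁸ m.
At r₁: circular v_c1 = √(μ/r₁) = 34830 m/s; transfer-perijove v_p = √[μ(2/r₁ − 1/a_t)] = 47230 m/s.
Δv₁ = v_p − v_c1 = 12410 m/s.
At r₂: circular v_c2 = √(μ/r₂) = 10290 m/s; transfer-apojove v_a = √[μ(2/r₂ − 1/a_t)] = 4126 m/s.
Δv₂ = v_c2 − v_a = 6167 m/s.
Total Δv = Δv₁ + Δv₂ = 18570 m/s = 18.57 km/s.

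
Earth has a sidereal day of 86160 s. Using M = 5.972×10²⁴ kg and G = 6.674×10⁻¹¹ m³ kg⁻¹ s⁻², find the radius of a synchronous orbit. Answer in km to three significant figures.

r_sync ≈ 42200 km

μ = GM = 6.674×10⁻¹¹ × 5.972×10²⁴ = 3.986×10¹⁴ m³/s².
A synchronous orbit has period T, so by Kepler's third law a = (μT²/4π²)^(1/3).
μT²/4π² = 3.986×10¹⁴ × (8.616×10⁴)² / 39.48 = 7.495×10²² m³.
a = 4.216×10⁷ m = 42162 km.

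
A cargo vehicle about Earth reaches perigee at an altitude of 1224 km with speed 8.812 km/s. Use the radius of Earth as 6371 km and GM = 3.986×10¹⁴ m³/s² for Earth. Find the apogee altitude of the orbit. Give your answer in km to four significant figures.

r_p = 6371 + 1224 = 7595.0 km = 7.595×10⁶ m.
Specific energy ε = v²/2 − μ/r = -1.366×10⁷ J/kg, so a = −μ/(2ε) = 1.459×10⁷ m.
The apsides satisfy r_p + r_a = 2a, so the apogee radius is 2a − r_p = 2.159×10⁷ m = 21593 km.
Apogee altitude = 21593 − 6371 = 15222 km.

apogee altitude ≈ 15220 km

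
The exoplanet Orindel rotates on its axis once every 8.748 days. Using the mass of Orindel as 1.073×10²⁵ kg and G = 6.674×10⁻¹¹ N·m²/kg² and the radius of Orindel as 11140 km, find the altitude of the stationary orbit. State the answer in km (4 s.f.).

μ = GM = 6.674×10⁻¹¹ × 1.073×10²⁵ = 7.161×10¹⁴ m³/s².
T = 8.748 days = 7.558×10⁵ s.
A synchronous orbit has period T, so by Kepler's third law a = (μT²/4π²)^(1/3).
μT²/4π² = 7.161×10¹⁴ × (7.558×10⁵)² / 39.48 = 1.036×10²⁵ m³.
a = 2.180×10⁸ m = 2.1802×10⁵ km.
Altitude h = a − R = 2.1802×10⁵ − 11140 = 2.0688×10⁵ km.

h_sync ≈ 2.069×10⁵ km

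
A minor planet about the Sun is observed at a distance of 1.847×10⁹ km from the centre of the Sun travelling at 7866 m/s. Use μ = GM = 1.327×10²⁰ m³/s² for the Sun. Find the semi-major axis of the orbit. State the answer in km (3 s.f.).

a ≈ 1.62×10⁹ km

r = 1.847×10¹² m.
Specific orbital energy ε = v²/2 − μ/r = (7866)²/2 − 1.327×10²⁰/1.847×10¹² = -4.091×10⁷ J/kg.
Since ε = −μ/(2a), a = −μ/(2ε) = 1.622×10¹² m = 1.6219×10⁹ km.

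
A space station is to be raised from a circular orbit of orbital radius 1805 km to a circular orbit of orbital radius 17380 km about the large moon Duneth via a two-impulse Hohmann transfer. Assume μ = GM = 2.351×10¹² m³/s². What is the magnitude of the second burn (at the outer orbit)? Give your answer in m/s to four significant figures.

Δv ≈ 208.2 m/s

r₁ = 1805 km = 1.805×10⁶ m.
r₂ = 17380 km = 1.738×10⁷ m.
Transfer ellipse a_t = (r₁ + r₂)/2 = 9.592×10⁶ m.
At r₁: circular v_c1 = √(μ/r₁) = 1141 m/s; transfer-periapsis v_p = √[μ(2/r₁ − 1/a_t)] = 1536 m/s.
At r₂: circular v_c2 = √(μ/r₂) = 367.8 m/s; transfer-apoapsis v_a = √[μ(2/r₂ − 1/a_t)] = 159.5 m/s.
Δv₂ = v_c2 − v_a = 208.2 m/s.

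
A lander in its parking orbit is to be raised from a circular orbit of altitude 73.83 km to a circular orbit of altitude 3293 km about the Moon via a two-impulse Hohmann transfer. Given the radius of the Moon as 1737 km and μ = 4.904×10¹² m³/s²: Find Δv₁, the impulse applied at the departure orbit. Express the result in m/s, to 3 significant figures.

Δv ≈ 350 m/s

r₁ = 1737 + 73.83 = 1810.8 km = 1.8108×10⁶ m.
r₂ = 1737 + 3293 = 5030.0 km = 5.0300×10⁶ m.
Transfer ellipse a_t = (r₁ + r₂)/2 = 3.420×10⁶ m.
At r₁: circular v_c1 = √(μ/r₁) = 1646 m/s; transfer-perilune v_p = √[μ(2/r₁ − 1/a_t)] = 1996 m/s.
Δv₁ = v_p − v_c1 = 350.0 m/s.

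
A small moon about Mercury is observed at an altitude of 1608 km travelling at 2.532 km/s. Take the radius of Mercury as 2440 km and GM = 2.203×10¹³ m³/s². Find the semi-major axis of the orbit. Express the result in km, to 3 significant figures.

r = 2440 + 1608 = 4048.0 km = 4.048×10⁶ m.
Specific orbital energy ε = v²/2 − μ/r = (2532)²/2 − 2.203×10¹³/4.048×10⁶ = -2.237×10⁶ J/kg.
Since ε = −μ/(2a), a = −μ/(2ε) = 4.925×10⁶ m = 4924.7 km.

a ≈ 4920 km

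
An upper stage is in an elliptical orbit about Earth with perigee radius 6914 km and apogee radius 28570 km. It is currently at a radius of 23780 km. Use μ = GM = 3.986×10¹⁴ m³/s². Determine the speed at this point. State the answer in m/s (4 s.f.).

v ≈ 3325 m/s

Semi-major axis a = (r_p + r_a)/2 = 17742 km = 1.774×10⁷ m.
Vis-viva: v² = μ(2/r − 1/a) = 3.986×10¹⁴ × (8.410×10⁻⁸ − 5.636×10⁻⁸) = 1.106×10⁷ m²/s².
v = 3325 m/s.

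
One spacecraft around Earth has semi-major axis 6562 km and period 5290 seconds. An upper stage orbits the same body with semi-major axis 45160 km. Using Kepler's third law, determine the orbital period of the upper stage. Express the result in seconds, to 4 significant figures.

T₂ ≈ 95510 seconds

Kepler's third law: T² ∝ a³, so T₂ = T₁ (a₂/a₁)^(3/2).
a₂/a₁ = 6.882, (a₂/a₁)^(3/2) = 18.05.
T₂ = 5290 × 18.05 = 95510 seconds.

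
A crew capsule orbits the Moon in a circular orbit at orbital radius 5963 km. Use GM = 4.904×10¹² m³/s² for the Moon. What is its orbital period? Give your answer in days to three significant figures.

T ≈ 0.478 days

r = 5963 km = 5.963×10⁶ m.
Kepler's third law: T = 2π√(r³/μ) = 2π√((5.963×10⁶)³ / 4.904×10¹²).
r³/μ = 4.324×10⁷ s², so T = 2π × 6.575×10³ = 4.131×10⁴ s.
Converting: 4.131×10⁴ s ÷ 86400 = 0.4782 days.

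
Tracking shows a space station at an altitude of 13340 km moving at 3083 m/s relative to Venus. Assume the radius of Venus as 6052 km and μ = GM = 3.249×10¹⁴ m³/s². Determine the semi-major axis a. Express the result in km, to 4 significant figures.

r = 6052 + 13340 = 19392 km = 1.939×10⁷ m.
Vis-viva rearranged: 1/a = 2/r − v²/μ = 1.031×10⁻⁷ − 2.925×10⁻⁸ = 7.388×10⁻⁸ m⁻¹.
a = 1.354×10⁷ m = 13535 km.

a ≈ 13540 km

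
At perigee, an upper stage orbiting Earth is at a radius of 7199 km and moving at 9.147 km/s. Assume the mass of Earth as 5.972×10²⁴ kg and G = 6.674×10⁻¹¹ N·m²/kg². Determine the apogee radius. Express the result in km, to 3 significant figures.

μ = GM = 6.674×10⁻¹¹ × 5.972×10²⁴ = 3.986×10¹⁴ m³/s².
r_p = 7.199×10⁶ m.
Specific energy ε = v²/2 − μ/r = -1.353×10⁷ J/kg, so a = −μ/(2ε) = 1.473×10⁷ m.
The apsides satisfy r_p + r_a = 2a, so the apogee radius is 2a − r_p = 2.226×10⁷ m = 22257 km.

apogee radius ≈ 22300 km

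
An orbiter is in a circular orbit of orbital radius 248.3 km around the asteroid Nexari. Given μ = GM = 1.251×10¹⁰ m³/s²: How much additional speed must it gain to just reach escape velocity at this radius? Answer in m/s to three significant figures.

r = 248.3 km = 2.483×10⁵ m.
Circular speed v_c = √(μ/r) = 224.5 m/s.
Escape speed v_esc = √(2μ/r) = √2 × v_c = 317.4 m/s.
Δv = v_esc − v_c = 92.97 m/s.

Δv ≈ 93.0 m/s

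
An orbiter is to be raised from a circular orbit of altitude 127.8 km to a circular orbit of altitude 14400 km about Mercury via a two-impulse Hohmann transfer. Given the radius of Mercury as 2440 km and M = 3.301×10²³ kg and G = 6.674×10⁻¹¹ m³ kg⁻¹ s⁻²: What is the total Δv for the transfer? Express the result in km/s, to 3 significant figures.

μ = GM = 6.674×10⁻¹¹ × 3.301×10²³ = 2.203×10¹³ m³/s².
r₁ = 2440 + 127.8 = 2567.8 km = 2.5678×10⁶ m.
r₂ = 2440 + 14400 = 16840 km = 1.6840×10⁷ m.
Transfer ellipse a_t = (r₁ + r₂)/2 = 9.704×10⁶ m.
At r₁: circular v_c1 = √(μ/r₁) = 2929 m/s; transfer-periherm v_p = √[μ(2/r₁ − 1/a_t)] = 3859 m/s.
Δv₁ = v_p − v_c1 = 929.5 m/s.
At r₂: circular v_c2 = √(μ/r₂) = 1144 m/s; transfer-apoherm v_a = √[μ(2/r₂ − 1/a_t)] = 588.4 m/s.
Δv₂ = v_c2 − v_a = 555.4 m/s.
Total Δv = Δv₁ + Δv₂ = 1485 m/s = 1.485 km/s.

Δv_total ≈ 1.48 km/s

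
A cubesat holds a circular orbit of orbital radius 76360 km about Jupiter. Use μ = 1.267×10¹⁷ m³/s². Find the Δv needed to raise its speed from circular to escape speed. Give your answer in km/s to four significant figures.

r = 76360 km = 7.636×10⁷ m.
Circular speed v_c = √(μ/r) = 40730 m/s.
Escape speed v_esc = √(2μ/r) = √2 × v_c = 57610 m/s.
Δv = v_esc − v_c = 16870 m/s = 16.87 km/s.

Δv ≈ 16.87 km/s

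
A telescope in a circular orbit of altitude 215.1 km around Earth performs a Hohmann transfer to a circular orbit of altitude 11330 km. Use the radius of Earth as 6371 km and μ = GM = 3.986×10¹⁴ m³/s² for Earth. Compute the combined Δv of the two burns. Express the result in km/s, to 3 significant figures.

Δv_total ≈ 2.86 km/s

r₁ = 6371 + 215.1 = 6586.1 km = 6.5861×10⁶ m.
r₂ = 6371 + 11330 = 17701 km = 1.7701×10⁷ m.
Transfer ellipse a_t = (r₁ + r₂)/2 = 1.214×10⁷ m.
At r₁: circular v_c1 = √(μ/r₁) = 7780 m/s; transfer-perigee v_p = √[μ(2/r₁ − 1/a_t)] = 9392 m/s.
Δv₁ = v_p − v_c1 = 1613 m/s.
At r₂: circular v_c2 = √(μ/r₂) = 4745 m/s; transfer-apogee v_a = √[μ(2/r₂ − 1/a_t)] = 3495 m/s.
Δv₂ = v_c2 − v_a = 1251 m/s.
Total Δv = Δv₁ + Δv₂ = 2864 m/s = 2.864 km/s.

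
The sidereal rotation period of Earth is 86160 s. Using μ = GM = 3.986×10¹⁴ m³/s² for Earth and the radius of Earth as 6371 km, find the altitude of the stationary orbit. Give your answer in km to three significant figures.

h_sync ≈ 35800 km

A synchronous orbit has period T, so by Kepler's third law a = (μT²/4π²)^(1/3).
μT²/4π² = 3.986×10¹⁴ × (8.616×10⁴)² / 39.48 = 7.495×10²² m³.
a = 4.216×10⁷ m = 42163 km.
Altitude h = a − R = 42163 − 6371 = 35792 km.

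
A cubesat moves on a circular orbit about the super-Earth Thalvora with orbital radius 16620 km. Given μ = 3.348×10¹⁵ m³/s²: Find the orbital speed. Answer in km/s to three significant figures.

r = 16620 km = 1.662×10⁷ m.
For a circular orbit v = √(μ/r) = √(3.348×10¹⁵ / 1.662×10⁷) = √(2.014×10⁸) = 14190 m/s.
That is 14.19 km/s.

v ≈ 14.2 km/s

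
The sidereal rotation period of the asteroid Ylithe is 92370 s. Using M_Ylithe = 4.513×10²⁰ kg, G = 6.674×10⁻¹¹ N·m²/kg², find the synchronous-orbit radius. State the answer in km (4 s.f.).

μ = GM = 6.674×10⁻¹¹ × 4.513×10²⁰ = 3.012×10¹⁰ m³/s².
A synchronous orbit has period T, so by Kepler's third law a = (μT²/4π²)^(1/3).
μT²/4π² = 3.012×10¹⁰ × (9.237×10⁴)² / 39.48 = 6.510×10¹⁸ m³.
a = 1.867×10⁶ m = 1867.2 km.

r_sync ≈ 1867 km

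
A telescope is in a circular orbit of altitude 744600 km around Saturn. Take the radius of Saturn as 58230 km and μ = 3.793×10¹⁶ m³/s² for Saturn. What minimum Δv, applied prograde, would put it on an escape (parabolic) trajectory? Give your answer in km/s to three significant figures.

Δv ≈ 2.85 km/s

r = 58230 + 744600 = 802830 km = 8.0283×10⁸ m.
Circular speed v_c = √(μ/r) = 6874 m/s.
Escape speed v_esc = √(2μ/r) = √2 × v_c = 9721 m/s.
Δv = v_esc − v_c = 2847 m/s = 2.847 km/s.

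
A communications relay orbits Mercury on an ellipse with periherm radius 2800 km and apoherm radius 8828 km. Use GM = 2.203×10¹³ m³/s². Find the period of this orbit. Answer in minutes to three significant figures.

Semi-major axis a = (r_p + r_a)/2 = (2800.0 + 8828.0)/2 = 5814.0 km = 5.814×10⁶ m.
By Kepler's third law T = 2π√(a³/μ) = 2π × 2.987×10³ = 1.877×10⁴ s.
= 312.8 minutes.

T ≈ 313 minutes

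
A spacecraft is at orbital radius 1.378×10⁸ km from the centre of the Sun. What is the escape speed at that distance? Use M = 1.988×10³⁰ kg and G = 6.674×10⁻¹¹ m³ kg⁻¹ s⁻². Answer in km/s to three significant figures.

μ = GM = 6.674×10⁻¹¹ × 1.988×10³⁰ = 1.327×10²⁰ m³/s².
r = 1.378×10⁸ km = 1.378×10¹¹ m.
Escape speed v_esc = √(2μ/r) = √(2 × 1.327×10²⁰ / 1.378×10¹¹) = √(1.926×10⁹) = 43880 m/s.
= 43.88 km/s.

v_esc ≈ 43.9 km/s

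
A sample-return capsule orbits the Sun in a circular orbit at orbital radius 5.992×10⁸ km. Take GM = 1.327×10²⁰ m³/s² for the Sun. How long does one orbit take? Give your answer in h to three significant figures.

r = 5.992×10⁸ km = 5.992×10¹¹ m.
Kepler's third law: T = 2π√(r³/μ) = 2π√((5.992×10¹¹)³ / 1.327×10²⁰).
r³/μ = 1.621×10¹⁵ s², so T = 2π × 4.026×10⁷ = 2.530×10⁸ s.
Converting: 2.530×10⁸ s ÷ 3600 = 70270 h.

T ≈ 70300 h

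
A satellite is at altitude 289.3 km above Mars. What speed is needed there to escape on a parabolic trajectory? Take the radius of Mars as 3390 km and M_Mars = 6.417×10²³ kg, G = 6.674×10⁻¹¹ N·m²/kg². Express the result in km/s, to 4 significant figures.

v_esc ≈ 4.825 km/s

μ = GM = 6.674×10⁻¹¹ × 6.417×10²³ = 4.283×10¹³ m³/s².
r = 3390 + 289.3 = 3679.3 km = 3.6793×10⁶ m.
Escape speed v_esc = √(2μ/r) = √(2 × 4.283×10¹³ / 3.679×10⁶) = √(2.328×10⁷) = 4825 m/s.
= 4.825 km/s.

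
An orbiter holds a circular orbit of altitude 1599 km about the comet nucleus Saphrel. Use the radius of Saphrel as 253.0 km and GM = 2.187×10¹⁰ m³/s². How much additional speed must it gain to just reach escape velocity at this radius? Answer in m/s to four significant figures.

Δv ≈ 45.01 m/s

r = 253.0 + 1599 = 1852.0 km = 1.8520×10⁶ m.
Circular speed v_c = √(μ/r) = 108.7 m/s.
Escape speed v_esc = √(2μ/r) = √2 × v_c = 153.7 m/s.
Δv = v_esc − v_c = 45.01 m/s.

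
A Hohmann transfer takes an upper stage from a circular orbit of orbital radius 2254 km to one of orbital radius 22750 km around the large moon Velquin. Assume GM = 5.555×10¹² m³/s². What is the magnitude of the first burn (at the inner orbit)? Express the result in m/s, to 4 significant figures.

Δv ≈ 547.8 m/s

r₁ = 2254 km = 2.254×10⁶ m.
r₂ = 22750 km = 2.275×10⁷ m.
Transfer ellipse a_t = (r₁ + r₂)/2 = 1.250×10⁷ m.
At r₁: circular v_c1 = √(μ/r₁) = 1570 m/s; transfer-periapsis v_p = √[μ(2/r₁ − 1/a_t)] = 2118 m/s.
Δv₁ = v_p − v_c1 = 547.8 m/s.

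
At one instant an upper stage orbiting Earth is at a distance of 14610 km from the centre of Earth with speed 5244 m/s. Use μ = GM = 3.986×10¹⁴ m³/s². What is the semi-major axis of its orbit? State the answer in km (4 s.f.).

a ≈ 14730 km

r = 1.461×10⁷ m.
Vis-viva rearranged: 1/a = 2/r − v²/μ = 1.369×10⁻⁷ − 6.899×10⁻⁸ = 6.790×10⁻⁸ m⁻¹.
a = 1.473×10⁷ m = 14727 km.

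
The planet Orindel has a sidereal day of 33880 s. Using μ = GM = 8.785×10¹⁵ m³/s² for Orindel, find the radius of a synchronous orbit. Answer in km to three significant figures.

r_sync ≈ 63400 km

A synchronous orbit has period T, so by Kepler's third law a = (μT²/4π²)^(1/3).
μT²/4π² = 8.785×10¹⁵ × (3.388×10⁴)² / 39.48 = 2.554×10²³ m³.
a = 6.345×10⁷ m = 63449 km.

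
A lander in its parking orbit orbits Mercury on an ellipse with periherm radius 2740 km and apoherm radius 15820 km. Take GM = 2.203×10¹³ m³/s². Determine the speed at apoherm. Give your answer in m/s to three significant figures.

v ≈ 641 m/s

Semi-major axis a = (r_p + r_a)/2 = 9280.0 km = 9.280×10⁶ m.
Vis-viva: v² = μ(2/r − 1/a) = 2.203×10¹³ × (1.264×10⁻⁷ − 1.078×10⁻⁷) = 4.112×10⁵ m²/s².
v = 641.2 m/s.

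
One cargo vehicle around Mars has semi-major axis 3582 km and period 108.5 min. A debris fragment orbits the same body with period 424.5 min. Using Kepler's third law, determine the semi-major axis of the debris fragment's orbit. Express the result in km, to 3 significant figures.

Kepler's third law: a³ ∝ T², so a₂ = a₁ (T₂/T₁)^(2/3).
T₂/T₁ = 3.912, (T₂/T₁)^(2/3) = 2.483.
a₂ = 3582 × 2.483 = 8894 km.

a₂ ≈ 8890 km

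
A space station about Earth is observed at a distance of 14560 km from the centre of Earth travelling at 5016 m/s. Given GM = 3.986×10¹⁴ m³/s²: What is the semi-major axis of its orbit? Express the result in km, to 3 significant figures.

a ≈ 13500 km

r = 1.456×10⁷ m.
Specific orbital energy ε = v²/2 − μ/r = (5016)²/2 − 3.986×10¹⁴/1.456×10⁷ = -1.480×10⁷ J/kg.
Since ε = −μ/(2a), a = −μ/(2ε) = 1.347×10⁷ m = 13470 km.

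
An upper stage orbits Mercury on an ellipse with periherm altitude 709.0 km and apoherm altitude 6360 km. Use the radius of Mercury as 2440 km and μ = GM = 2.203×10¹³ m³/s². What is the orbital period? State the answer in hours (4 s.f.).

T ≈ 5.430 hours

r_p = 2440 + 709.0 = 3149.0 km = 3.1490×10⁶ m.
r_a = 2440 + 6360 = 8800.0 km = 8.8000×10⁶ m.
Semi-major axis a = (r_p + r_a)/2 = (3149.0 + 8800.0)/2 = 5974.5 km = 5.974×10⁶ m.
By Kepler's third law T = 2π√(a³/μ) = 2π × 3.111×10³ = 1.955×10⁴ s.
= 5.430 hours.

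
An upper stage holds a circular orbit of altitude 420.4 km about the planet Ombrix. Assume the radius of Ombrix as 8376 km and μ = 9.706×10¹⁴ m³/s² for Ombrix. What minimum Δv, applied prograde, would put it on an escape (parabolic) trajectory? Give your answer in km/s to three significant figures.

Δv ≈ 4.35 km/s

r = 8376 + 420.4 = 8796.4 km = 8.7964×10⁶ m.
Circular speed v_c = √(μ/r) = 10500 m/s.
Escape speed v_esc = √(2μ/r) = √2 × v_c = 14860 m/s.
Δv = v_esc − v_c = 4351 m/s = 4.351 km/s.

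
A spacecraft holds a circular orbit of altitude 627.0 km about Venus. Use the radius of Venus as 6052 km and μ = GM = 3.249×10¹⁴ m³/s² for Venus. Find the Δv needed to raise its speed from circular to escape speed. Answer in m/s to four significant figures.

Δv ≈ 2889 m/s

r = 6052 + 627.0 = 6679.0 km = 6.6790×10⁶ m.
Circular speed v_c = √(μ/r) = 6975 m/s.
Escape speed v_esc = √(2μ/r) = √2 × v_c = 9864 m/s.
Δv = v_esc − v_c = 2889 m/s.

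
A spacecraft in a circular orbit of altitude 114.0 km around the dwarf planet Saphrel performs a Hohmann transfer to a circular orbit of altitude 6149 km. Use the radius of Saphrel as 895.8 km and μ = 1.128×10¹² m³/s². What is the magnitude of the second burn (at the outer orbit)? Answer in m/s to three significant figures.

r₁ = 895.8 + 114.0 = 1009.8 km = 1.0098×10⁶ m.
r₂ = 895.8 + 6149 = 7044.8 km = 7.0448×10⁶ m.
Transfer ellipse a_t = (r₁ + r₂)/2 = 4.027×10⁶ m.
At r₁: circular v_c1 = √(μ/r₁) = 1057 m/s; transfer-periapsis v_p = √[μ(2/r₁ − 1/a_t)] = 1398 m/s.
At r₂: circular v_c2 = √(μ/r₂) = 400.1 m/s; transfer-apoapsis v_a = √[μ(2/r₂ − 1/a_t)] = 200.4 m/s.
Δv₂ = v_c2 − v_a = 199.8 m/s.

Δv ≈ 200 m/s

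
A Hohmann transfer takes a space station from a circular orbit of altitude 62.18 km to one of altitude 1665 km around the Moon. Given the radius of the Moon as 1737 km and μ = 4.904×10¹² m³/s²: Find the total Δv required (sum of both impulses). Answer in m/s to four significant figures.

r₁ = 1737 + 62.18 = 1799.2 km = 1.7992×10⁶ m.
r₂ = 1737 + 1665 = 3402.0 km = 3.4020×10⁶ m.
Transfer ellipse a_t = (r₁ + r₂)/2 = 2.601×10⁶ m.
At r₁: circular v_c1 = √(μ/r₁) = 1651 m/s; transfer-perilune v_p = √[μ(2/r₁ − 1/a_t)] = 1888 m/s.
Δv₁ = v_p − v_c1 = 237.3 m/s.
At r₂: circular v_c2 = √(μ/r₂) = 1201 m/s; transfer-apolune v_a = √[μ(2/r₂ − 1/a_t)] = 998.6 m/s.
Δv₂ = v_c2 − v_a = 202.0 m/s.
Total Δv = Δv₁ + Δv₂ = 439.3 m/s.

Δv_total ≈ 439.3 m/s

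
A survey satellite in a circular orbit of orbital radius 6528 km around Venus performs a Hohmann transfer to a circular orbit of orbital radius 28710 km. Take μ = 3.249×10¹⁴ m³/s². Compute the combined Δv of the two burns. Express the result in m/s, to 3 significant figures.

r₁ = 6528 km = 6.528×10⁶ m.
r₂ = 28710 km = 2.871×10⁷ m.
Transfer ellipse a_t = (r₁ + r₂)/2 = 1.762×10⁷ m.
At r₁: circular v_c1 = √(μ/r₁) = 7055 m/s; transfer-periapsis v_p = √[μ(2/r₁ − 1/a_t)] = 9006 m/s.
Δv₁ = v_p − v_c1 = 1951 m/s.
At r₂: circular v_c2 = √(μ/r₂) = 3364 m/s; transfer-apoapsis v_a = √[μ(2/r₂ − 1/a_t)] = 2048 m/s.
Δv₂ = v_c2 − v_a = 1316 m/s.
Total Δv = Δv₁ + Δv₂ = 3267 m/s.

Δv_total ≈ 3270 m/s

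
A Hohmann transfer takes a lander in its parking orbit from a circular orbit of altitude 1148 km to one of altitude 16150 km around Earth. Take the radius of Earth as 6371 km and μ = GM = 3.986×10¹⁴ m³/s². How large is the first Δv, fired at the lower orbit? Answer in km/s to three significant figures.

r₁ = 6371 + 1148 = 7519.0 km = 7.5190×10⁶ m.
r₂ = 6371 + 16150 = 22521 km = 2.2521×10⁷ m.
Transfer ellipse a_t = (r₁ + r₂)/2 = 1.502×10⁷ m.
At r₁: circular v_c1 = √(μ/r₁) = 7281 m/s; transfer-perigee v_p = √[μ(2/r₁ − 1/a_t)] = 8916 m/s.
Δv₁ = v_p − v_c1 = 1635 m/s.
= 1.635 km/s.

Δv ≈ 1.63 km/s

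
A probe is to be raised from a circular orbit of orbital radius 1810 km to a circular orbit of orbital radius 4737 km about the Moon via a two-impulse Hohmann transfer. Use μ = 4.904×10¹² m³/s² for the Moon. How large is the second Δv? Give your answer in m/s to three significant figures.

r₁ = 1810 km = 1.810×10⁶ m.
r₂ = 4737 km = 4.737×10⁶ m.
Transfer ellipse a_t = (r₁ + r₂)/2 = 3.274×10⁶ m.
At r₁: circular v_c1 = √(μ/r₁) = 1646 m/s; transfer-perilune v_p = √[μ(2/r₁ − 1/a_t)] = 1980 m/s.
At r₂: circular v_c2 = √(μ/r₂) = 1017 m/s; transfer-apolune v_a = √[μ(2/r₂ − 1/a_t)] = 756.6 m/s.
Δv₂ = v_c2 − v_a = 260.9 m/s.

Δv ≈ 261 m/s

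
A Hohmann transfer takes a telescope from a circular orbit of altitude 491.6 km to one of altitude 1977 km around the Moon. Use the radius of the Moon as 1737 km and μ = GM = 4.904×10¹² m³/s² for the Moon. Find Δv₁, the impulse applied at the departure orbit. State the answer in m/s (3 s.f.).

Δv ≈ 175 m/s

r₁ = 1737 + 491.6 = 2228.6 km = 2.2286×10⁶ m.
r₂ = 1737 + 1977 = 3714.0 km = 3.7140×10⁶ m.
Transfer ellipse a_t = (r₁ + r₂)/2 = 2.971×10⁶ m.
At r₁: circular v_c1 = √(μ/r₁) = 1483 m/s; transfer-perilune v_p = √[μ(2/r₁ − 1/a_t)] = 1658 m/s.
Δv₁ = v_p − v_c1 = 175.1 m/s.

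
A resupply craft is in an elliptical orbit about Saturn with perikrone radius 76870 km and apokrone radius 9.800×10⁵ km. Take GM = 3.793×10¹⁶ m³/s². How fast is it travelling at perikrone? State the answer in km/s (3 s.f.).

v ≈ 30.3 km/s

Semi-major axis a = (r_p + r_a)/2 = 5.2844×10⁵ km = 5.284×10⁸ m.
Vis-viva: v² = μ(2/r − 1/a) = 3.793×10¹⁶ × (2.602×10⁻⁸ − 1.892×10⁻⁹) = 9.151×10⁸ m²/s².
v = 30250 m/s = 30.25 km/s.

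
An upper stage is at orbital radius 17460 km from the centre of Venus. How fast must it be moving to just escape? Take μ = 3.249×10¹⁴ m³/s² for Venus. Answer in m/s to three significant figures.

v_esc ≈ 6100 m/s

r = 17460 km = 1.746×10⁷ m.
Escape speed v_esc = √(2μ/r) = √(2 × 3.249×10¹⁴ / 1.746×10⁷) = √(3.722×10⁷) = 6101 m/s.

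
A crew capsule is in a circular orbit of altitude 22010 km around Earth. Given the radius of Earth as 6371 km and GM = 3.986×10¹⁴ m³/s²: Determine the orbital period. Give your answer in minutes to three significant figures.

T ≈ 793 minutes

r = 6371 + 22010 = 28381 km = 2.8381×10⁷ m.
Kepler's third law: T = 2π√(r³/μ) = 2π√((2.838×10⁷)³ / 3.986×10¹⁴).
r³/μ = 5.735×10⁷ s², so T = 2π × 7.573×10³ = 4.758×10⁴ s.
Converting: 4.758×10⁴ s ÷ 60.00 = 793.1 minutes.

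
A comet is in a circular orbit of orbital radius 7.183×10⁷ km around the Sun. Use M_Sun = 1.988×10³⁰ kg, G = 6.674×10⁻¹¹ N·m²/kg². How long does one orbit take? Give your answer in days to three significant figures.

μ = GM = 6.674×10⁻¹¹ × 1.988×10³⁰ = 1.327×10²⁰ m³/s².
r = 7.183×10⁷ km = 7.183×10¹⁰ m.
Kepler's third law: T = 2π√(r³/μ) = 2π√((7.183×10¹⁰)³ / 1.327×10²⁰).
r³/μ = 2.793×10¹² s², so T = 2π × 1.671×10⁶ = 1.050×10⁷ s.
Converting: 1.050×10⁷ s ÷ 86400 = 121.5 days.

T ≈ 122 days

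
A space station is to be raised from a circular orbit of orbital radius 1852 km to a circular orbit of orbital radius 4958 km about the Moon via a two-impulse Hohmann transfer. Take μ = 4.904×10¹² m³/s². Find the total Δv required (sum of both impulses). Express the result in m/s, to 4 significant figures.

Δv_total ≈ 597.4 m/s

r₁ = 1852 km = 1.852×10⁶ m.
r₂ = 4958 km = 4.958×10⁶ m.
Transfer ellipse a_t = (r₁ + r₂)/2 = 3.405×10⁶ m.
At r₁: circular v_c1 = √(μ/r₁) = 1627 m/s; transfer-perilune v_p = √[μ(2/r₁ − 1/a_t)] = 1964 m/s.
Δv₁ = v_p − v_c1 = 336.3 m/s.
At r₂: circular v_c2 = √(μ/r₂) = 994.5 m/s; transfer-apolune v_a = √[μ(2/r₂ − 1/a_t)] = 733.5 m/s.
Δv₂ = v_c2 − v_a = 261.1 m/s.
Total Δv = Δv₁ + Δv₂ = 597.4 m/s.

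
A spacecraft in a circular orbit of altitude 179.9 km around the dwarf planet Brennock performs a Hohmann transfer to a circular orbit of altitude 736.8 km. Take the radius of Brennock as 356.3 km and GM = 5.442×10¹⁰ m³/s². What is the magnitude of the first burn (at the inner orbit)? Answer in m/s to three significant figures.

Δv ≈ 50.5 m/s

r₁ = 356.3 + 179.9 = 536.20 km = 5.3620×10⁵ m.
r₂ = 356.3 + 736.8 = 1093.1 km = 1.0931×10⁶ m.
Transfer ellipse a_t = (r₁ + r₂)/2 = 8.146×10⁵ m.
At r₁: circular v_c1 = √(μ/r₁) = 318.6 m/s; transfer-periapsis v_p = √[μ(2/r₁ − 1/a_t)] = 369.0 m/s.
Δv₁ = v_p − v_c1 = 50.45 m/s.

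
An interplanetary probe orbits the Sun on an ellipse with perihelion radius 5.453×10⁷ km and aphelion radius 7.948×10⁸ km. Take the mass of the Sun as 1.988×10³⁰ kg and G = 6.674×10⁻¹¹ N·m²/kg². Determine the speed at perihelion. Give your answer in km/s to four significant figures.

v ≈ 67.48 km/s

μ = GM = 6.674×10⁻¹¹ × 1.988×10³⁰ = 1.327×10²⁰ m³/s².
Semi-major axis a = (r_p + r_a)/2 = 4.2466×10⁸ km = 4.247×10¹¹ m.
Vis-viva: v² = μ(2/r − 1/a) = 1.327×10²⁰ × (3.668×10⁻¹¹ − 2.355×10⁻¹²) = 4.554×10⁹ m²/s².
v = 67480 m/s = 67.48 km/s.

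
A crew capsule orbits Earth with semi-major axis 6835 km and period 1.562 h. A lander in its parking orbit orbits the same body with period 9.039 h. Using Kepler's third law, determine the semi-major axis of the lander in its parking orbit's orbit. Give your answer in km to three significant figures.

Kepler's third law: a³ ∝ T², so a₂ = a₁ (T₂/T₁)^(2/3).
T₂/T₁ = 5.787, (T₂/T₁)^(2/3) = 3.223.
a₂ = 6835 × 3.223 = 22030 km.

a₂ ≈ 22000 km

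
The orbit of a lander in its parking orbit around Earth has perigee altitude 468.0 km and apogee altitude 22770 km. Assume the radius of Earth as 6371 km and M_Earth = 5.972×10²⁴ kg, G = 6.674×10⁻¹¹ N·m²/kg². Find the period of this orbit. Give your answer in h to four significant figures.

T ≈ 6.671 h

μ = GM = 6.674×10⁻¹¹ × 5.972×10²⁴ = 3.986×10¹⁴ m³/s².
r_p = 6371 + 468.0 = 6839.0 km = 6.8390×10⁶ m.
r_a = 6371 + 22770 = 29141 km = 2.9141×10⁷ m.
Semi-major axis a = (r_p + r_a)/2 = (6839.0 + 29141)/2 = 17990 km = 1.799×10⁷ m.
By Kepler's third law T = 2π√(a³/μ) = 2π × 3.822×10³ = 2.401×10⁴ s.
= 6.671 h.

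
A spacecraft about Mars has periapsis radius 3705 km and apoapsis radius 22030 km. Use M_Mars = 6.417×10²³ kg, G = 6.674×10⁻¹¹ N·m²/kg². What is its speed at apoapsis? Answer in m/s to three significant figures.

μ = GM = 6.674×10⁻¹¹ × 6.417×10²³ = 4.283×10¹³ m³/s².
Semi-major axis a = (r_p + r_a)/2 = 12868 km = 1.287×10⁷ m.
Vis-viva: v² = μ(2/r − 1/a) = 4.283×10¹³ × (9.079×10⁻⁸ − 7.772×10⁻⁸) = 5.598×10⁵ m²/s².
v = 748.2 m/s.

v ≈ 748 m/s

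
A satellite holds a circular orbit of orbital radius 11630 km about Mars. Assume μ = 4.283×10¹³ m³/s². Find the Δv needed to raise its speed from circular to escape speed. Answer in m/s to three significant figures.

r = 11630 km = 1.163×10⁷ m.
Circular speed v_c = √(μ/r) = 1919 m/s.
Escape speed v_esc = √(2μ/r) = √2 × v_c = 2714 m/s.
Δv = v_esc − v_c = 794.9 m/s.

Δv ≈ 795 m/s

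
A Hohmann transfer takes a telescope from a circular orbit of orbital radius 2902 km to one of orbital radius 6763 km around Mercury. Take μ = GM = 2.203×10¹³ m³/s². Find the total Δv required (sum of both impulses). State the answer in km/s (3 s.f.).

r₁ = 2902 km = 2.902×10⁶ m.
r₂ = 6763 km = 6.763×10⁶ m.
Transfer ellipse a_t = (r₁ + r₂)/2 = 4.832×10⁶ m.
At r₁: circular v_c1 = √(μ/r₁) = 2755 m/s; transfer-periherm v_p = √[μ(2/r₁ − 1/a_t)] = 3259 m/s.
Δv₁ = v_p − v_c1 = 504.2 m/s.
At r₂: circular v_c2 = √(μ/r₂) = 1805 m/s; transfer-apoherm v_a = √[μ(2/r₂ − 1/a_t)] = 1399 m/s.
Δv₂ = v_c2 − v_a = 406.2 m/s.
Total Δv = Δv₁ + Δv₂ = 910.4 m/s = 0.9104 km/s.

Δv_total ≈ 0.91 km/s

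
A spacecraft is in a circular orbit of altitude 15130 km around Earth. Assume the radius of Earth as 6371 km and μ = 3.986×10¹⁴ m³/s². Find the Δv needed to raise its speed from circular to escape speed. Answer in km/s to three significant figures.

r = 6371 + 15130 = 21501 km = 2.1501×10⁷ m.
Circular speed v_c = √(μ/r) = 4306 m/s.
Escape speed v_esc = √(2μ/r) = √2 × v_c = 6089 m/s.
Δv = v_esc − v_c = 1783 m/s = 1.783 km/s.

Δv ≈ 1.78 km/s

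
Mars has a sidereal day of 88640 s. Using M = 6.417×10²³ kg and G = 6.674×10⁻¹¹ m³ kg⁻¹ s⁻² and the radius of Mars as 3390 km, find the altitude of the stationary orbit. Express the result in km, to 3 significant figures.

μ = GM = 6.674×10⁻¹¹ × 6.417×10²³ = 4.283×10¹³ m³/s².
A synchronous orbit has period T, so by Kepler's third law a = (μT²/4π²)^(1/3).
μT²/4π² = 4.283×10¹³ × (8.864×10⁴)² / 39.48 = 8.524×10²¹ m³.
a = 2.043×10⁷ m = 20427 km.
Altitude h = a − R = 20427 − 3390 = 17037 km.

h_sync ≈ 17000 km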